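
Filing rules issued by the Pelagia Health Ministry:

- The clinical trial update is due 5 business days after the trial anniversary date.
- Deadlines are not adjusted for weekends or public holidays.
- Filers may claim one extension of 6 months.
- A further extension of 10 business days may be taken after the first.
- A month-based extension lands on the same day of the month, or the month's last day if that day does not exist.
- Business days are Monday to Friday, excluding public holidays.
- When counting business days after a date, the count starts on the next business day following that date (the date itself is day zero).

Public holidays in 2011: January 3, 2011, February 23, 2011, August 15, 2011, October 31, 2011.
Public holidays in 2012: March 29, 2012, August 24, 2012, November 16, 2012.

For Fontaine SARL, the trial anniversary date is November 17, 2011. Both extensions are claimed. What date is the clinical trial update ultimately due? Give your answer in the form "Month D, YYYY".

Counting 5 business days after November 17, 2011 (skipping weekends and listed holidays) reaches November 24, 2011.
No adjustment is made for weekends or holidays, so November 24, 2011 stands.
The 6 months extension carries November 24, 2011 to May 24, 2012.
May 24, 2012 falls on a Thursday. The rules make no weekend/holiday allowance, so it remains May 24, 2012.
The 10-business-day extension runs from May 24, 2012 to June 7, 2012.
June 7, 2012 is a Thursday; no weekend or holiday adjustment applies.
Deadline: June 7, 2012.

June 7, 2012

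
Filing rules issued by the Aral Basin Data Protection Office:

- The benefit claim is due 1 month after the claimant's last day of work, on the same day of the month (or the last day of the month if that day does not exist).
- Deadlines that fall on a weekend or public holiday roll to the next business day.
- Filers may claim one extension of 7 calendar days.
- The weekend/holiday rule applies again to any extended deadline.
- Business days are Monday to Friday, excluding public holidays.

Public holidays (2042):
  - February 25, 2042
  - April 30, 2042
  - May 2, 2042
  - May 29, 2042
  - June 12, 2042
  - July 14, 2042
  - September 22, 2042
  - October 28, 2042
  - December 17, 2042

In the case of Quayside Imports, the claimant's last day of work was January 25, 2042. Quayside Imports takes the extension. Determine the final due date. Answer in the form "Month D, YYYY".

Moving 1 month forward from January 25, 2042 on the corresponding day gives February 25, 2042.
February 25, 2042 falls on a listed holiday. Rolling to the next business day gives February 26, 2042, a Wednesday.
With the 7-day extension, February 26, 2042 becomes March 5, 2042.
March 5, 2042 is a Wednesday and not a listed holiday, so it stands.
Deadline: March 5, 2042.

March 5, 2042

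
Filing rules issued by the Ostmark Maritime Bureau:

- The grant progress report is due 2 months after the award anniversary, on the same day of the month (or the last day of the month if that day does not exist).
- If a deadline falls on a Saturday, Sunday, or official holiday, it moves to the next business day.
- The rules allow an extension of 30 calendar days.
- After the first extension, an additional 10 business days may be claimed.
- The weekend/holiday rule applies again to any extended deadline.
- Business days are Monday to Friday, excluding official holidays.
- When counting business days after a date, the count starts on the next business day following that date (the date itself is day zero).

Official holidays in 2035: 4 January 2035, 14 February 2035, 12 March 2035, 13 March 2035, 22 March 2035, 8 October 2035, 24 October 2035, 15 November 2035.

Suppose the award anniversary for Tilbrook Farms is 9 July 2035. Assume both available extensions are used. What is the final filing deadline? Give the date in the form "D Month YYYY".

25 October 2035

Moving 2 months forward from 9 July 2035 on the corresponding day gives 9 September 2035.
Because 9 September 2035 is a Sunday, the deadline becomes 10 September 2035 (Monday).
The 30-calendar-day extension moves the deadline from 10 September 2035 to 10 October 2035.
10 October 2035 falls on a Wednesday, which is a business day, so no adjustment is needed.
The 10-business-day extension runs from 10 October 2035 to 25 October 2035.
Since 25 October 2035 is a Thursday and not a holiday, the date is unchanged.
So the filing is due 25 October 2035.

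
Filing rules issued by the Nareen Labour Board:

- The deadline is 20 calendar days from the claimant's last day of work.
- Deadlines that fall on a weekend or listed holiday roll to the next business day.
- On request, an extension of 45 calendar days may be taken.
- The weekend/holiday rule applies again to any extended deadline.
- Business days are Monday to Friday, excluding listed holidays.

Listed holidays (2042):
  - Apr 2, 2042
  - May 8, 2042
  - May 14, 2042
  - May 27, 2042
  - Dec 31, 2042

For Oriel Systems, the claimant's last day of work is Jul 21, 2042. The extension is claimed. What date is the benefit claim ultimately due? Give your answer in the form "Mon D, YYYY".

Adding 20 calendar days to Jul 21, 2042 gives Aug 10, 2042.
Aug 10, 2042 is a Sunday; the next business day is Aug 11, 2042 (Monday).
Applying the 45-calendar-day extension: Aug 11, 2042 + 45 days = Sep 25, 2042.
Since Sep 25, 2042 is a Thursday and not a holiday, the date is unchanged.
Deadline: Sep 25, 2042.

Sep 25, 2042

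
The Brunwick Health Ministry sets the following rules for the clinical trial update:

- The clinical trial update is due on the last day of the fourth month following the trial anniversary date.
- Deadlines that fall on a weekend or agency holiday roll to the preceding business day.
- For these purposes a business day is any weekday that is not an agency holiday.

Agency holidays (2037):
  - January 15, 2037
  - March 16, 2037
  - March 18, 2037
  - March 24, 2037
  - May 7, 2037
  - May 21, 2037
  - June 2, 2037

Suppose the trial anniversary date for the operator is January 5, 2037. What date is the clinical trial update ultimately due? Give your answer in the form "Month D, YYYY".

May 29, 2037

The fourth month after January 5, 2037 is May 2037, whose last day is May 31, 2037.
May 31, 2037 is a Sunday, so it moves to the preceding business day, May 29, 2037 (Friday).
Final deadline: May 29, 2037.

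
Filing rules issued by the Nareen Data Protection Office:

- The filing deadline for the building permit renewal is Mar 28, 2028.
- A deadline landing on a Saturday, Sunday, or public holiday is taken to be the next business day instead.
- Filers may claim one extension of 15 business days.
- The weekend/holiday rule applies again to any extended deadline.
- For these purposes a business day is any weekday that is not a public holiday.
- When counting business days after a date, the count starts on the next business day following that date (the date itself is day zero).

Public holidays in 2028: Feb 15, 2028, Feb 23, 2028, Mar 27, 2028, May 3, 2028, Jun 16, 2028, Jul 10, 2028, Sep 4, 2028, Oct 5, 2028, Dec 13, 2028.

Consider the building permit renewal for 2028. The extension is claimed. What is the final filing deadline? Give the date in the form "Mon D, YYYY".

The stated deadline is Mar 28, 2028.
Since Mar 28, 2028 is a Tuesday and not a holiday, the date is unchanged.
Applying the 15-business-day extension: 15 business days after Mar 28, 2028 is Apr 18, 2028.
Apr 18, 2028 falls on a Tuesday, which is a business day, so no adjustment is needed.
So the filing is due Apr 18, 2028.

Apr 18, 2028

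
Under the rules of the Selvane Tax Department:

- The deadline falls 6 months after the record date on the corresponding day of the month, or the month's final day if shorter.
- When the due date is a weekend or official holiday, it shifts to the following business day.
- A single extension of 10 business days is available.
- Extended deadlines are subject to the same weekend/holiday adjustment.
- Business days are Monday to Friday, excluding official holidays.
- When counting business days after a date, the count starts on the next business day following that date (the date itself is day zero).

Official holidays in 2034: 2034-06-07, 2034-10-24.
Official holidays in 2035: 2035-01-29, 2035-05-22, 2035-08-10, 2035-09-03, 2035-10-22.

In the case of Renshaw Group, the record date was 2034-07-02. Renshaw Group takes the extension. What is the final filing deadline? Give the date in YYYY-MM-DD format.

2035-01-16

6 months after 2034-07-02, on the same day of the month, is 2035-01-02.
2035-01-02 is a Tuesday and not a listed holiday, so it stands.
The 10-business-day extension runs from 2035-01-02 to 2035-01-16.
2035-01-16 (Tuesday) is already a business day.
Final deadline: 2035-01-16.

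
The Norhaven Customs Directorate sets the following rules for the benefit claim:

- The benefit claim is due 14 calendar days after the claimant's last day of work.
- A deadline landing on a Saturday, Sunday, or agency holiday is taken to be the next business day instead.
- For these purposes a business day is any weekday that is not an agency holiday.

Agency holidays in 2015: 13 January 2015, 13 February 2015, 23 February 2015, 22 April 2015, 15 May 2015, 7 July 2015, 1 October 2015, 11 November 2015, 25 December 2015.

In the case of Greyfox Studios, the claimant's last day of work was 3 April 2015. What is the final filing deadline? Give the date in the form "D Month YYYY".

Adding 14 calendar days to 3 April 2015 gives 17 April 2015.
17 April 2015 is a Friday and not a listed holiday, so it stands.
Deadline: 17 April 2015.

17 April 2015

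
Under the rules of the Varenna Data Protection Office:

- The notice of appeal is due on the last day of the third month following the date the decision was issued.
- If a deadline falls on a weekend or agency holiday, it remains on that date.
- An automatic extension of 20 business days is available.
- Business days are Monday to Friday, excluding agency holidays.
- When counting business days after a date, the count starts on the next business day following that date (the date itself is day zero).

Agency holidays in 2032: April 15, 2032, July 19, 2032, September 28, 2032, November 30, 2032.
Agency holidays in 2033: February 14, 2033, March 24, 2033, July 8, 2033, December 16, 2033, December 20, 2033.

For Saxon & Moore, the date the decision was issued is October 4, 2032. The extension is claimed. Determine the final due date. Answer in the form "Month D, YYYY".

March 1, 2033

The third month after October 4, 2032 is January 2033, whose last day is January 31, 2033.
January 31, 2033 falls on a Monday. The rules make no weekend/holiday allowance, so it remains January 31, 2033.
The 20-business-day extension runs from January 31, 2033 to March 1, 2033.
No adjustment is made for weekends or holidays, so March 1, 2033 stands.
So the filing is due March 1, 2033.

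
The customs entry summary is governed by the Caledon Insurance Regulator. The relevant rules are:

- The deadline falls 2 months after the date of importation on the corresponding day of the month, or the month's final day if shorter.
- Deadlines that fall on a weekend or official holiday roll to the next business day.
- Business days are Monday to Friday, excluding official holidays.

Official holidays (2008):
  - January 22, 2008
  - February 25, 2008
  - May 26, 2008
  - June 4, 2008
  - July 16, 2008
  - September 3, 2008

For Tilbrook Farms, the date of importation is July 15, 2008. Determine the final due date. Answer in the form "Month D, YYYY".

2 months after July 15, 2008, on the same day of the month, is September 15, 2008.
Since September 15, 2008 is a Monday and not a holiday, the date is unchanged.
Final deadline: September 15, 2008.

September 15, 2008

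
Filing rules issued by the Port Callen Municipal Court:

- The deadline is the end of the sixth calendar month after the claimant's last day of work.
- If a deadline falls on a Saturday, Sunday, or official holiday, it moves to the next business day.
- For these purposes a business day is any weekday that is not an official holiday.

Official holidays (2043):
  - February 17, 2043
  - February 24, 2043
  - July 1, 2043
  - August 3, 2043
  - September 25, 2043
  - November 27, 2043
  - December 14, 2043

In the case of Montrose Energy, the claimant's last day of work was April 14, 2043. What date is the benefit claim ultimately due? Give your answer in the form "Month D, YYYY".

November 2, 2043

The sixth month after April 14, 2043 is October 2043, whose last day is October 31, 2043.
October 31, 2043 is a Saturday, so it moves to the next business day, November 2, 2043 (Monday).
So the filing is due November 2, 2043.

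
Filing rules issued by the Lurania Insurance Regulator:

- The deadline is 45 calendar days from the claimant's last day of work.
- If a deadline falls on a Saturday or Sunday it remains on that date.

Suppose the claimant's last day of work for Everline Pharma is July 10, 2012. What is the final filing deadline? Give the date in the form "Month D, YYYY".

Trigger date July 10, 2012 + 45 calendar days = August 24, 2012.
No adjustment is made for weekends or holidays, so August 24, 2012 stands.
Deadline: August 24, 2012.

August 24, 2012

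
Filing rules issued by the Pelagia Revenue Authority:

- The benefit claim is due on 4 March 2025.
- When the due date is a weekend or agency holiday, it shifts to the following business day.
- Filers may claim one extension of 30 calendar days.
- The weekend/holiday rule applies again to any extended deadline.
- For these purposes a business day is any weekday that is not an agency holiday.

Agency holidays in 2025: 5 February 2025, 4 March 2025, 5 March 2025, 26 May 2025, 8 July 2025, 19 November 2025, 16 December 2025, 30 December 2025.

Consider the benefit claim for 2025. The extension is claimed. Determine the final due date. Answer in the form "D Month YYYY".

7 April 2025

Start from the fixed due date, 4 March 2025.
4 March 2025 falls on a listed holiday. Rolling to the next business day gives 6 March 2025, a Thursday.
With the 30-day extension, 6 March 2025 becomes 5 April 2025.
5 April 2025 falls on a Saturday. Rolling to the next business day gives 7 April 2025, a Monday.
Deadline: 7 April 2025.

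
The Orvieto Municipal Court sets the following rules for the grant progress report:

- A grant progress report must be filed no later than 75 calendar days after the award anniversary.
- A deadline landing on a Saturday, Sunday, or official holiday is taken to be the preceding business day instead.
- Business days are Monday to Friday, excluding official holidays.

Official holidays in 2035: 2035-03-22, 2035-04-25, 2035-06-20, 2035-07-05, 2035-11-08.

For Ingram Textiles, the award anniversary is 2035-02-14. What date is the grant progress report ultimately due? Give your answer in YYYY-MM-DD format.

Trigger date 2035-02-14 + 75 calendar days = 2035-04-30.
2035-04-30 is a Monday and not a listed holiday, so it stands.
Deadline: 2035-04-30.

2035-04-30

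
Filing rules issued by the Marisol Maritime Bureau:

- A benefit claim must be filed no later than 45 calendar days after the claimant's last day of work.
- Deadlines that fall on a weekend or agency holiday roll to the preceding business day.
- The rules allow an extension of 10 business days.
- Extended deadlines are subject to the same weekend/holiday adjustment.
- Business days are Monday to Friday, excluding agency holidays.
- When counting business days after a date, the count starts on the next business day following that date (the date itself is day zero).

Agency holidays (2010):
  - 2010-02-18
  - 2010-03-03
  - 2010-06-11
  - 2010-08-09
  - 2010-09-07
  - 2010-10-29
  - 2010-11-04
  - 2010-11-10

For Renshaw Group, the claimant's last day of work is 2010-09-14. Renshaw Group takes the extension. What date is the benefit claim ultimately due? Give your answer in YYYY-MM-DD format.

2010-11-16

45 calendar days after 2010-09-14 is 2010-10-29.
2010-10-29 is a listed holiday; the preceding business day is 2010-10-28 (Thursday).
Applying the 10-business-day extension: 10 business days after 2010-10-28 is 2010-11-16.
Since 2010-11-16 is a Tuesday and not a holiday, the date is unchanged.
So the filing is due 2010-11-16.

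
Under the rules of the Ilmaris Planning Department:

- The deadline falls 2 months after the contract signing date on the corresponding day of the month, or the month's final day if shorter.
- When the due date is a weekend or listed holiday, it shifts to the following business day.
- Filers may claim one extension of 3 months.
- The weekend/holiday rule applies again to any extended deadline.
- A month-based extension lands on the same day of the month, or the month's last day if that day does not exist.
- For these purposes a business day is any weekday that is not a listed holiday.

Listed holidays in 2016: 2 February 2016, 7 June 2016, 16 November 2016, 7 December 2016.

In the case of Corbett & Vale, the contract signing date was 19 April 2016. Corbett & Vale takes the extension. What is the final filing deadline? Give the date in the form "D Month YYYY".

2 months from 19 April 2016 is 19 June 2016.
19 June 2016 is a Sunday; the next business day is 20 June 2016 (Monday).
The 3 months extension carries 20 June 2016 to 20 September 2016.
20 September 2016 (Tuesday) is already a business day.
Final deadline: 20 September 2016.

20 September 2016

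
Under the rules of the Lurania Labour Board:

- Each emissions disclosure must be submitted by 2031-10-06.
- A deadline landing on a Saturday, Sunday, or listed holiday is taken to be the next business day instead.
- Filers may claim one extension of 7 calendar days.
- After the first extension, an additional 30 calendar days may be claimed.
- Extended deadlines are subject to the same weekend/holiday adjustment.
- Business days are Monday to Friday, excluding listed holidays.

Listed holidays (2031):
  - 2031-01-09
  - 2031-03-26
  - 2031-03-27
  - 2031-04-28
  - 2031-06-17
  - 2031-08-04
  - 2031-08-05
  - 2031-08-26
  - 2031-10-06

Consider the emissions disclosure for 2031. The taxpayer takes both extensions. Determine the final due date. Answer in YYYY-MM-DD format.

2031-11-13

Start from the fixed due date, 2031-10-06.
2031-10-06 is a listed holiday, so it moves to the next business day, 2031-10-07 (Tuesday).
Add the 7 calendar-day extension to 2031-10-07: 2031-10-14.
2031-10-14 falls on a Tuesday, which is a business day, so no adjustment is needed.
Applying the 30-calendar-day extension: 2031-10-14 + 30 days = 2031-11-13.
Since 2031-11-13 is a Thursday and not a holiday, the date is unchanged.
The final due date is 2031-11-13.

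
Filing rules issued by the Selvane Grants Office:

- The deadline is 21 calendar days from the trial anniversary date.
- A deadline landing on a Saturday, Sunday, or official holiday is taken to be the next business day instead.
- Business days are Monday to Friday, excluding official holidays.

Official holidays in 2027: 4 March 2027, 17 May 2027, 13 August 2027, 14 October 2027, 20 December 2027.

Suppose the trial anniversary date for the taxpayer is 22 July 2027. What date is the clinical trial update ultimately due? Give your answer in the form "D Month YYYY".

12 August 2027

21 calendar days after 22 July 2027 is 12 August 2027.
Since 12 August 2027 is a Thursday and not a holiday, the date is unchanged.
The final due date is 12 August 2027.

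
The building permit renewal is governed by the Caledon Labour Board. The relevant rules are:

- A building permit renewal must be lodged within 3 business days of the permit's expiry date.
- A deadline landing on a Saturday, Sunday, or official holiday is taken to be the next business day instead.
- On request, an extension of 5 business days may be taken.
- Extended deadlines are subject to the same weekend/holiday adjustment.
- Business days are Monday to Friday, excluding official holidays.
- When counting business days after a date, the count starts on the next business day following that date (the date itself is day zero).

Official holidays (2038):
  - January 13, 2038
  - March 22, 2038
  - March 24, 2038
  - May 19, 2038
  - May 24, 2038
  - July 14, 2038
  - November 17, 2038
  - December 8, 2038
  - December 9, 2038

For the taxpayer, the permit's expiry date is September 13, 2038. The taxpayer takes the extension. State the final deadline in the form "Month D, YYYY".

Starting the day after September 13, 2038 and counting 3 business days lands on September 16, 2038.
September 16, 2038 is a Thursday and not a listed holiday, so it stands.
The 5-business-day extension runs from September 16, 2038 to September 23, 2038.
September 23, 2038 (Thursday) is already a business day.
Final deadline: September 23, 2038.

September 23, 2038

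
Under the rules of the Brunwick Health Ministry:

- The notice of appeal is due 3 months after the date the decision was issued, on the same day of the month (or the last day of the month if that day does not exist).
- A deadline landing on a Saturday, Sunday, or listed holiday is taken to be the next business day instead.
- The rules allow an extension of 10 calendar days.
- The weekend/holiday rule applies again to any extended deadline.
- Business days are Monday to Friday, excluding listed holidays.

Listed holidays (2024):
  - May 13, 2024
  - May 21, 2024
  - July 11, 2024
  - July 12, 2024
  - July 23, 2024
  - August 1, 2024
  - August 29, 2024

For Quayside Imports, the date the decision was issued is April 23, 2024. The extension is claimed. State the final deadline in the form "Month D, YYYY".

3 months from April 23, 2024 is July 23, 2024.
Because July 23, 2024 is a listed holiday, the deadline becomes July 24, 2024 (Wednesday).
Applying the 10-calendar-day extension: July 24, 2024 + 10 days = August 3, 2024.
August 3, 2024 is a Saturday; the next business day is August 5, 2024 (Monday).
Deadline: August 5, 2024.

August 5, 2024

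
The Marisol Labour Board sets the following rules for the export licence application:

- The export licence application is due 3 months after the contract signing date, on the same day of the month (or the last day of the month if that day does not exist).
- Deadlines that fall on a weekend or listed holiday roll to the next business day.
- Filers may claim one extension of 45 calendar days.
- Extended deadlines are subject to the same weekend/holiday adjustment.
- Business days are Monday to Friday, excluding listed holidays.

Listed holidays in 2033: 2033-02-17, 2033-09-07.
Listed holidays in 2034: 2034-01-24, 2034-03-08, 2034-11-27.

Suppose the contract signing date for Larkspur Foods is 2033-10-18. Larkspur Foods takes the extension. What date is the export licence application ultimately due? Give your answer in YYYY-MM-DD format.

2034-03-06

3 months from 2033-10-18 is 2034-01-18.
Since 2034-01-18 is a Wednesday and not a holiday, the date is unchanged.
With the 45-day extension, 2034-01-18 becomes 2034-03-04.
2034-03-04 is a Saturday, so it moves to the next business day, 2034-03-06 (Monday).
Deadline: 2034-03-06.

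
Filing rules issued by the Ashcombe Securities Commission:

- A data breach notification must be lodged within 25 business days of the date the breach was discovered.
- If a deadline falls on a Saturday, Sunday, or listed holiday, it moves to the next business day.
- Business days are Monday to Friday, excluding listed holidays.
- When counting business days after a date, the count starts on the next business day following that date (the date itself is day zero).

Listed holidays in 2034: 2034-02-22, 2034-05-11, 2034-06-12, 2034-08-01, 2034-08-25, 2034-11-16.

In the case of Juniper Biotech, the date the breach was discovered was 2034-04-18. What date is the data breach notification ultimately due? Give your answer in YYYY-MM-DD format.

25 business days after 2034-04-18, excluding weekends and holidays, is 2034-05-24.
2034-05-24 falls on a Wednesday, which is a business day, so no adjustment is needed.
So the filing is due 2034-05-24.

2034-05-24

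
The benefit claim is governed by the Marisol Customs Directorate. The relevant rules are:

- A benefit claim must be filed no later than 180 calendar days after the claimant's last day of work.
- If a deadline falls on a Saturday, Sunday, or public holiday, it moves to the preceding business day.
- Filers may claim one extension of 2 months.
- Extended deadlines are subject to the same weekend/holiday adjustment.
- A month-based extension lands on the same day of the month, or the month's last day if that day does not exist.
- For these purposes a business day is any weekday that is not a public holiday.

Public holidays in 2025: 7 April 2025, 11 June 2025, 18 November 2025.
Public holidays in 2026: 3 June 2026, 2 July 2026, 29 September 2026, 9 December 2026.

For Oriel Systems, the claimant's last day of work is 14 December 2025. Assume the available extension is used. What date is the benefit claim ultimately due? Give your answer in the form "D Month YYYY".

From 14 December 2025, 180 calendar days later is 12 June 2026.
12 June 2026 is a Friday and not a listed holiday, so it stands.
Add 2 months to 12 June 2026: 12 August 2026.
12 August 2026 is a Wednesday and not a listed holiday, so it stands.
Deadline: 12 August 2026.

12 August 2026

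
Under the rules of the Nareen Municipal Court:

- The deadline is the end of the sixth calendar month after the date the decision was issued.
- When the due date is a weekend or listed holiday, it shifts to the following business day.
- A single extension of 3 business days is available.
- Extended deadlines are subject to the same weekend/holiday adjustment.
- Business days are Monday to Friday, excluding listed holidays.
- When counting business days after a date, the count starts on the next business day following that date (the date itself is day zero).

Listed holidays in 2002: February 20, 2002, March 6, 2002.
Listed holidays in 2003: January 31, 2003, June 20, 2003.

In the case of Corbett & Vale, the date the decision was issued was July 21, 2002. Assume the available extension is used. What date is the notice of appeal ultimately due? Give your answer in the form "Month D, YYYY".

6 months after July 21, 2002 is January 2003; that month ends on January 31, 2003.
January 31, 2003 is a listed holiday; the next business day is February 3, 2003 (Monday).
Applying the 3-business-day extension: 3 business days after February 3, 2003 is February 6, 2003.
February 6, 2003 is a Thursday and not a listed holiday, so it stands.
The final due date is February 6, 2003.

February 6, 2003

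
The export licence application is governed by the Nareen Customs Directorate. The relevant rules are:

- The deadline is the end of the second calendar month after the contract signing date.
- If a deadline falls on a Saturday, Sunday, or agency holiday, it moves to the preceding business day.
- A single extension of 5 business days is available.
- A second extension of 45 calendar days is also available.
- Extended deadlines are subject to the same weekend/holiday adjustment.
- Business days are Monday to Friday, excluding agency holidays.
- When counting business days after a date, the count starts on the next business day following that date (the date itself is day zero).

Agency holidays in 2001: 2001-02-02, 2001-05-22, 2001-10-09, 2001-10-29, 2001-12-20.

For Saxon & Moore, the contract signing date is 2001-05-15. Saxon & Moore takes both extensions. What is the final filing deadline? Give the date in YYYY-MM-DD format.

2001-09-21

2 months after 2001-05-15 falls in July 2001; the last day of that month is 2001-07-31.
2001-07-31 is a Tuesday and not a listed holiday, so it stands.
Applying the 5-business-day extension: 5 business days after 2001-07-31 is 2001-08-07.
2001-08-07 is a Tuesday and not a listed holiday, so it stands.
The 45-calendar-day extension moves the deadline from 2001-08-07 to 2001-09-21.
2001-09-21 (Friday) is already a business day.
So the filing is due 2001-09-21.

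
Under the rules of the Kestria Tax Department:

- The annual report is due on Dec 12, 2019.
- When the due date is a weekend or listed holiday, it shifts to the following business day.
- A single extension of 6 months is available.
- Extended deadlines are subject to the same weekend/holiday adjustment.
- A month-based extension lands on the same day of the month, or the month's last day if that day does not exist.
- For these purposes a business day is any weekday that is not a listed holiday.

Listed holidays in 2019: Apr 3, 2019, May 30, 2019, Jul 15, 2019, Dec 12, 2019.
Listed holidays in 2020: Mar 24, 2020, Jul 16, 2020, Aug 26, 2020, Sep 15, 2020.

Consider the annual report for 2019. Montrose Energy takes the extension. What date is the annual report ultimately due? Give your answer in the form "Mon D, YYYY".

Start from the fixed due date, Dec 12, 2019.
Because Dec 12, 2019 is a listed holiday, the deadline becomes Dec 13, 2019 (Friday).
Add 6 months to Dec 13, 2019: Jun 13, 2020.
Jun 13, 2020 is a Saturday, so it moves to the next business day, Jun 15, 2020 (Monday).
So the filing is due Jun 15, 2020.

Jun 15, 2020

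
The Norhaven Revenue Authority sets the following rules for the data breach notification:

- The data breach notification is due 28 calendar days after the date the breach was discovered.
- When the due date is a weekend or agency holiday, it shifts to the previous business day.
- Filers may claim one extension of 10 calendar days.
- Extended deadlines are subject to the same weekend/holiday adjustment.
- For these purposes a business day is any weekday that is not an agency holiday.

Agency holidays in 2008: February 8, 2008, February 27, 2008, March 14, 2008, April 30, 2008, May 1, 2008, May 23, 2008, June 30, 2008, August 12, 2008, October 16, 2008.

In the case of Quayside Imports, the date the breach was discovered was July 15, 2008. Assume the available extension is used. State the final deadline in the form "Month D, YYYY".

From July 15, 2008, 28 calendar days later is August 12, 2008.
August 12, 2008 falls on a listed holiday. Rolling to the preceding business day gives August 11, 2008, a Monday.
Add the 10 calendar-day extension to August 11, 2008: August 21, 2008.
August 21, 2008 (Thursday) is already a business day.
So the filing is due August 21, 2008.

August 21, 2008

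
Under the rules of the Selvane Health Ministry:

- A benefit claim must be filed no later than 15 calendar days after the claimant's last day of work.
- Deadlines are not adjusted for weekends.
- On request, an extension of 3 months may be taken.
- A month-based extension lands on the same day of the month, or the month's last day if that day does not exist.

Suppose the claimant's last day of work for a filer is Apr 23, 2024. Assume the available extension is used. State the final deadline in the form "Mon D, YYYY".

Aug 8, 2024

From Apr 23, 2024, 15 calendar days later is May 8, 2024.
May 8, 2024 falls on a Wednesday. The rules make no weekend/holiday allowance, so it remains May 8, 2024.
The 3 months extension carries May 8, 2024 to Aug 8, 2024.
No adjustment is made for weekends or holidays, so Aug 8, 2024 stands.
Final deadline: Aug 8, 2024.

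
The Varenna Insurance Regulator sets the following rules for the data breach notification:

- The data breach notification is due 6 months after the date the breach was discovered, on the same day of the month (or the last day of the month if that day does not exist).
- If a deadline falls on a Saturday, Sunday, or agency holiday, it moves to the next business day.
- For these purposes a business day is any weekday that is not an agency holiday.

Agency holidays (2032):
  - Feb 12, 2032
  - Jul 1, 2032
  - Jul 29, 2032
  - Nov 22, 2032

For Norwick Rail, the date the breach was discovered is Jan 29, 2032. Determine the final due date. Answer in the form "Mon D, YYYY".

Moving 6 months forward from Jan 29, 2032 on the corresponding day gives Jul 29, 2032.
Because Jul 29, 2032 is a listed holiday, the deadline becomes Jul 30, 2032 (Friday).
The final due date is Jul 30, 2032.

Jul 30, 2032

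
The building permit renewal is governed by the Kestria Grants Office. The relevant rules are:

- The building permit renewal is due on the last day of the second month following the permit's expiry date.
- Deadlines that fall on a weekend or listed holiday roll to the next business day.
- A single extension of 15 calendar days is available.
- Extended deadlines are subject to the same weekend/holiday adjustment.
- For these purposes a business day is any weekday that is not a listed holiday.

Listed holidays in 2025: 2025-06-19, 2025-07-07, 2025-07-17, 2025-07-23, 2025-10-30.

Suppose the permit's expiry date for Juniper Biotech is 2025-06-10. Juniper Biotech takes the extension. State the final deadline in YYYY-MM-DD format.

2 months after 2025-06-10 falls in August 2025; the last day of that month is 2025-08-31.
2025-08-31 is a Sunday; the next business day is 2025-09-01 (Monday).
With the 15-day extension, 2025-09-01 becomes 2025-09-16.
2025-09-16 falls on a Tuesday, which is a business day, so no adjustment is needed.
Final deadline: 2025-09-16.

2025-09-16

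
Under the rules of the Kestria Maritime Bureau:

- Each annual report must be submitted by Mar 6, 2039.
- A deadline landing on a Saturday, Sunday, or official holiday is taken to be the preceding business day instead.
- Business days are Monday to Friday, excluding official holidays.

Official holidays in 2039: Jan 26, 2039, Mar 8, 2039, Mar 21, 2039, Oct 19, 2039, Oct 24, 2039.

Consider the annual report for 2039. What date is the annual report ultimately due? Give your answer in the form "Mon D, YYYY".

The statutory due date is Mar 6, 2039.
Because Mar 6, 2039 is a Sunday, the deadline becomes Mar 4, 2039 (Friday).
So the filing is due Mar 4, 2039.

Mar 4, 2039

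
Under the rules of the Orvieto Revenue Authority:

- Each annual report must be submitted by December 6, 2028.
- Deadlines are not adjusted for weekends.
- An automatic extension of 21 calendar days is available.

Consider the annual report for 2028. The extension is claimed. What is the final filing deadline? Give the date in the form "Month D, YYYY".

The stated deadline is December 6, 2028.
December 6, 2028 is a Wednesday; no weekend or holiday adjustment applies.
Add the 21 calendar-day extension to December 6, 2028: December 27, 2028.
No adjustment is made for weekends or holidays, so December 27, 2028 stands.
So the filing is due December 27, 2028.

December 27, 2028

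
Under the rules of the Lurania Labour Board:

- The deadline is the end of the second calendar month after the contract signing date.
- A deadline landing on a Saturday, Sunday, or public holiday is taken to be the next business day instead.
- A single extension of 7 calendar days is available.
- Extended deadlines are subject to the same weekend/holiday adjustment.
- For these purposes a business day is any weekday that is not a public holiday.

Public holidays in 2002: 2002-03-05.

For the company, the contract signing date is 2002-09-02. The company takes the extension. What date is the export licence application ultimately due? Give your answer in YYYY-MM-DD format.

2002-12-09

The second month after 2002-09-02 is November 2002, whose last day is 2002-11-30.
Because 2002-11-30 is a Saturday, the deadline becomes 2002-12-02 (Monday).
With the 7-day extension, 2002-12-02 becomes 2002-12-09.
2002-12-09 falls on a Monday, which is a business day, so no adjustment is needed.
Deadline: 2002-12-09.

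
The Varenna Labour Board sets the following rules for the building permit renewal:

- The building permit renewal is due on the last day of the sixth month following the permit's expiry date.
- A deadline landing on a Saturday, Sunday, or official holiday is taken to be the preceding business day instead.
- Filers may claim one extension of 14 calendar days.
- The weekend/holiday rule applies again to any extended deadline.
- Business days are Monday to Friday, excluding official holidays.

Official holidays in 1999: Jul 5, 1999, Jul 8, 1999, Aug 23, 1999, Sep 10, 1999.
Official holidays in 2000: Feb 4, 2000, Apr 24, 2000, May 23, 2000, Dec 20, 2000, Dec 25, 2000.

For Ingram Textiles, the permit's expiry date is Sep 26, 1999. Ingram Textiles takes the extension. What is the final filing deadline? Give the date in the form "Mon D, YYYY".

Apr 14, 2000

The sixth month after Sep 26, 1999 is March 2000, whose last day is Mar 31, 2000.
Mar 31, 2000 (Friday) is already a business day.
The 14-calendar-day extension moves the deadline from Mar 31, 2000 to Apr 14, 2000.
Apr 14, 2000 is a Friday and not a listed holiday, so it stands.
Deadline: Apr 14, 2000.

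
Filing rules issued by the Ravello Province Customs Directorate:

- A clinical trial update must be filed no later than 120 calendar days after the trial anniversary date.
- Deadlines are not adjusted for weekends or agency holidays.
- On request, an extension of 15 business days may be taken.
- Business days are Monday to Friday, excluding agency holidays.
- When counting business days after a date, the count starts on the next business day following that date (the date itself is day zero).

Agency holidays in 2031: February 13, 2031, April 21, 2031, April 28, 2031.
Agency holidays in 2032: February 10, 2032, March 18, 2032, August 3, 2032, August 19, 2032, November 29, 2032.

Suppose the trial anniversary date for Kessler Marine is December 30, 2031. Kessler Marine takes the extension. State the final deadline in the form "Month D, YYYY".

Adding 120 calendar days to December 30, 2031 gives April 28, 2032.
April 28, 2032 is a Wednesday; no weekend or holiday adjustment applies.
Applying the 15-business-day extension: 15 business days after April 28, 2032 is May 19, 2032.
May 19, 2032 falls on a Wednesday. The rules make no weekend/holiday allowance, so it remains May 19, 2032.
So the filing is due May 19, 2032.

May 19, 2032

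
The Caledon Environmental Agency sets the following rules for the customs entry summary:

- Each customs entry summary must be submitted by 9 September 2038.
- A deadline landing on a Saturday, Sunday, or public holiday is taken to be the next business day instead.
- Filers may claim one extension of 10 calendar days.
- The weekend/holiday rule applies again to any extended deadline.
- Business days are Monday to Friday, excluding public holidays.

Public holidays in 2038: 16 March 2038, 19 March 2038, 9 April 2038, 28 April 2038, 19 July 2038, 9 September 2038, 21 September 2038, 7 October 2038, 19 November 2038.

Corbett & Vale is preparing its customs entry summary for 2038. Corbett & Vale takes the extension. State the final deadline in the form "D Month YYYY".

Start from the fixed due date, 9 September 2038.
9 September 2038 falls on a listed holiday. Rolling to the next business day gives 10 September 2038, a Friday.
Applying the 10-calendar-day extension: 10 September 2038 + 10 days = 20 September 2038.
20 September 2038 falls on a Monday, which is a business day, so no adjustment is needed.
Final deadline: 20 September 2038.

20 September 2038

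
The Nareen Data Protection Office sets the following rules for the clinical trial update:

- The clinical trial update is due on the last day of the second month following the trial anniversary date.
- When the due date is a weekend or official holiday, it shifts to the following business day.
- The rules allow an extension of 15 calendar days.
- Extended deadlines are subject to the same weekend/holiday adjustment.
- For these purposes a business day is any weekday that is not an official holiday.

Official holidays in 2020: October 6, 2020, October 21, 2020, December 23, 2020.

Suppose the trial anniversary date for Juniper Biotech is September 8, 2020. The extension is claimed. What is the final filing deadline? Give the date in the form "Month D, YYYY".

2 months after September 8, 2020 is November 2020; that month ends on November 30, 2020.
November 30, 2020 is a Monday and not a listed holiday, so it stands.
The 15-calendar-day extension moves the deadline from November 30, 2020 to December 15, 2020.
December 15, 2020 is a Tuesday and not a listed holiday, so it stands.
So the filing is due December 15, 2020.

December 15, 2020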